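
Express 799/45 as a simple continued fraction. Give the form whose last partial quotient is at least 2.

799 = 17·45 + 34
45 = 1·34 + 11
34 = 3·11 + 1
11 = 11·1 + 0  (stop)
So 799/45 = [17; 1, 3, 11].

[17; 1, 3, 11]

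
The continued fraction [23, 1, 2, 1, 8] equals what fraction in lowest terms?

831/35

Using pₖ = aₖpₖ₋₁ + pₖ₋₂ and qₖ = aₖqₖ₋₁ + qₖ₋₂:
  k=0: a=23, p=23, q=1
  k=1: a=1, p=24, q=1
  k=2: a=2, p=71, q=3
  k=3: a=1, p=95, q=4
  k=4: a=8, p=831, q=35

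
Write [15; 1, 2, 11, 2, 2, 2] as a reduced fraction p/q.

6631/423

Using pₖ = aₖpₖ₋₁ + pₖ₋₂ and qₖ = aₖqₖ₋₁ + qₖ₋₂:
  k=0: a=15, p=15, q=1
  k=1: a=1, p=16, q=1
  k=2: a=2, p=47, q=3
  k=3: a=11, p=533, q=34
  k=4: a=2, p=1113, q=71
  k=5: a=2, p=2759, q=176
  k=6: a=2, p=6631, q=423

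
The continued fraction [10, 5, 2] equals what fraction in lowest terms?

Using pₖ = aₖpₖ₋₁ + pₖ₋₂ and qₖ = aₖqₖ₋₁ + qₖ₋₂:
  k=0: a=10, p=10, q=1
  k=1: a=5, p=51, q=5
  k=2: a=2, p=112, q=11

112/11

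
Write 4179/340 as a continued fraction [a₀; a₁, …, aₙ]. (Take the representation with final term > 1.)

[12; 3, 2, 3, 3, 4]

4179 = 12*340 + 99
340 = 3*99 + 43
99 = 2*43 + 13
43 = 3*13 + 4
13 = 3*4 + 1
4 = 4*1 + 0  (stop)
So 4179/340 = [12; 3, 2, 3, 3, 4].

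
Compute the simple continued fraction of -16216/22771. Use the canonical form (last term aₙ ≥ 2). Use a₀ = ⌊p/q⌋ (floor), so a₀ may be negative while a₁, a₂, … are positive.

[-1; 3, 2, 9, 18, 19]

-16216 = -1×22771 + 6555
22771 = 3×6555 + 3106
6555 = 2×3106 + 343
3106 = 9×343 + 19
343 = 18×19 + 1
19 = 19×1 + 0  (stop)
So -16216/22771 = [-1; 3, 2, 9, 18, 19].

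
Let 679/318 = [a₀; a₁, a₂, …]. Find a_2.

2

679 = 2·318 + 43   →  a_0 = 2
318 = 7·43 + 17   →  a_1 = 7
43 = 2·17 + 9   →  a_2 = 2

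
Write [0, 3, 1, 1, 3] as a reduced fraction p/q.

Using pₖ = aₖpₖ₋₁ + pₖ₋₂ and qₖ = aₖqₖ₋₁ + qₖ₋₂:
  k=0: a=0, p=0, q=1
  k=1: a=3, p=1, q=3
  k=2: a=1, p=1, q=4
  k=3: a=1, p=2, q=7
  k=4: a=3, p=7, q=25

7/25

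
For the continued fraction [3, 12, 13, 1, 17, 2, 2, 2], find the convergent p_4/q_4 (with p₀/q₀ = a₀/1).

Using pₖ = aₖpₖ₋₁ + pₖ₋₂, qₖ = aₖqₖ₋₁ + qₖ₋₂ (with p₋₁=1, p₋₂=0, q₋₁=0, q₋₂=1):
  k=0: a=3, p=3, q=1
  k=1: a=12, p=37, q=12
  k=2: a=13, p=484, q=157
  k=3: a=1, p=521, q=169
  k=4: a=17, p=9341, q=3030

9341/3030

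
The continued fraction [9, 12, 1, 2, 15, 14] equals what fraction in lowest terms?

74447/8200

Fold from the inside: start with 14/1.
  15 + 1/14 = 211/14
  2 + 14/211 = 436/211
  1 + 211/436 = 647/436
  12 + 436/647 = 8200/647
  9 + 647/8200 = 74447/8200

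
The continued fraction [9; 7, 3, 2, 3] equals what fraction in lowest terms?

Using pₖ = aₖpₖ₋₁ + pₖ₋₂ and qₖ = aₖqₖ₋₁ + qₖ₋₂:
  k=0: a=9, p=9, q=1
  k=1: a=7, p=64, q=7
  k=2: a=3, p=201, q=22
  k=3: a=2, p=466, q=51
  k=4: a=3, p=1599, q=175

1599/175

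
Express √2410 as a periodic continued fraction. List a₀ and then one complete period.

[49; 10, 1, 8, 1, 10, 98]

a₀ = ⌊√2410⌋ = 49.
With m₀=0, d₀=1 and mₖ₊₁ = dₖaₖ − mₖ, dₖ₊₁ = (n − mₖ₊₁²)/dₖ, aₖ₊₁ = ⌊(a₀+mₖ₊₁)/dₖ₊₁⌋:
  k=1: m=49, d=9, a=10
  k=2: m=41, d=81, a=1
  k=3: m=40, d=10, a=8
  k=4: m=40, d=81, a=1
  k=5: m=41, d=9, a=10
  k=6: m=49, d=1, a=98
d=1 and a=2a₀=98 at k=6, so the next step gives (m, d) = (49, 9) again — its k=1 value — and the period has length 6.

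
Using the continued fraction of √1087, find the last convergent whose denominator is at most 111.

√1087 = [32; 1, 31, 1, 64, …] (period length 4).
Convergents:
  p_0/q_0 = 32/1
  p_1/q_1 = 33/1
  p_2/q_2 = 1055/32
  p_3/q_3 = 1088/33
  p_4/q_4 = 70687/2144
q_3 = 33 ≤ 111 < 2144 = q_4, so the answer is 1088/33.

1088/33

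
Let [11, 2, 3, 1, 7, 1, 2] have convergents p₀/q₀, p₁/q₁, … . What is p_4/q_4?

Using pₖ = aₖpₖ₋₁ + pₖ₋₂, qₖ = aₖqₖ₋₁ + qₖ₋₂ (with p₋₁=1, p₋₂=0, q₋₁=0, q₋₂=1):
  k=0: a=11, p=11, q=1
  k=1: a=2, p=23, q=2
  k=2: a=3, p=80, q=7
  k=3: a=1, p=103, q=9
  k=4: a=7, p=801, q=70

801/70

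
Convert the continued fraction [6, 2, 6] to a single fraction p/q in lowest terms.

Fold from the inside: start with 6/1.
  2 + 1/6 = 13/6
  6 + 6/13 = 84/13

84/13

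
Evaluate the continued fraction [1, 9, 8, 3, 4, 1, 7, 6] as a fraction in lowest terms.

Using pₖ = aₖpₖ₋₁ + pₖ₋₂ and qₖ = aₖqₖ₋₁ + qₖ₋₂:
  k=0: a=1, p=1, q=1
  k=1: a=9, p=10, q=9
  k=2: a=8, p=81, q=73
  k=3: a=3, p=253, q=228
  k=4: a=4, p=1093, q=985
  k=5: a=1, p=1346, q=1213
  k=6: a=7, p=10515, q=9476
  k=7: a=6, p=64436, q=58069

64436/58069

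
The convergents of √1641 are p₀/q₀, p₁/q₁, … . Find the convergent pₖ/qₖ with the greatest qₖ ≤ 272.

√1641 = [40; 1, 1, 26, 1, 1, 80, …] (period length 6).
Convergents:
  p_0/q_0 = 40/1
  p_1/q_1 = 41/1
  p_2/q_2 = 81/2
  p_3/q_3 = 2147/53
  p_4/q_4 = 2228/55
  p_5/q_5 = 4375/108
  p_6/q_6 = 352228/8695
q_5 = 108 ≤ 272 < 8695 = q_6, so the answer is 4375/108.

4375/108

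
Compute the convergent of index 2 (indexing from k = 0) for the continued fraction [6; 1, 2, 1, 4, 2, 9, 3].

Using pₖ = aₖpₖ₋₁ + pₖ₋₂, qₖ = aₖqₖ₋₁ + qₖ₋₂ (with p₋₁=1, p₋₂=0, q₋₁=0, q₋₂=1):
  k=0: a=6, p=6, q=1
  k=1: a=1, p=7, q=1
  k=2: a=2, p=20, q=3

20/3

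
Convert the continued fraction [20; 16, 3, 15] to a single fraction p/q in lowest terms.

15066/751

Fold from the inside: start with 15/1.
  3 + 1/15 = 46/15
  16 + 15/46 = 751/46
  20 + 46/751 = 15066/751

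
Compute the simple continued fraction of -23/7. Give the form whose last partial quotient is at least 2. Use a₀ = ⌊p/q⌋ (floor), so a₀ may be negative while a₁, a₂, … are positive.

[-4; 1, 2, 2]

-23 = -4×7 + 5
7 = 1×5 + 2
5 = 2×2 + 1
2 = 2×1 + 0  (stop)
So -23/7 = [-4; 1, 2, 2].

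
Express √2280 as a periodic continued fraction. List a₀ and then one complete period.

a₀ = ⌊√2280⌋ = 47.
With m₀=0, d₀=1 and mₖ₊₁ = dₖaₖ − mₖ, dₖ₊₁ = (n − mₖ₊₁²)/dₖ, aₖ₊₁ = ⌊(a₀+mₖ₊₁)/dₖ₊₁⌋:
  k=1: m=47, d=71, a=1
  k=2: m=24, d=24, a=2
  k=3: m=24, d=71, a=1
  k=4: m=47, d=1, a=94
d=1 and a=2a₀=94 at k=4, so the next step gives (m, d) = (47, 71) again — its k=1 value — and the period has length 4.

[47; 1, 2, 1, 94]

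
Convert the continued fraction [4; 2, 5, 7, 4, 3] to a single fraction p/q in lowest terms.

4723/1060

Fold from the inside: start with 3/1.
  4 + 1/3 = 13/3
  7 + 3/13 = 94/13
  5 + 13/94 = 483/94
  2 + 94/483 = 1060/483
  4 + 483/1060 = 4723/1060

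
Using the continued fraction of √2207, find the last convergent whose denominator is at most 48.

2208/47

√2207 = [46; 1, 45, 1, 92, …] (period length 4).
Convergents:
  p_0/q_0 = 46/1
  p_1/q_1 = 47/1
  p_2/q_2 = 2161/46
  p_3/q_3 = 2208/47
  p_4/q_4 = 205297/4370
q_3 = 47 ≤ 48 < 4370 = q_4, so the answer is 2208/47.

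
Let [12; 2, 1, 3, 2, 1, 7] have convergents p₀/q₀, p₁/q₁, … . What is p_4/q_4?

309/25

Using pₖ = aₖpₖ₋₁ + pₖ₋₂, qₖ = aₖqₖ₋₁ + qₖ₋₂ (with p₋₁=1, p₋₂=0, q₋₁=0, q₋₂=1):
  k=0: a=12, p=12, q=1
  k=1: a=2, p=25, q=2
  k=2: a=1, p=37, q=3
  k=3: a=3, p=136, q=11
  k=4: a=2, p=309, q=25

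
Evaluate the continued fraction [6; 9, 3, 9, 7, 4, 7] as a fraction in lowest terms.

Fold from the inside: start with 7/1.
  4 + 1/7 = 29/7
  7 + 7/29 = 210/29
  9 + 29/210 = 1919/210
  3 + 210/1919 = 5967/1919
  9 + 1919/5967 = 55622/5967
  6 + 5967/55622 = 339699/55622

339699/55622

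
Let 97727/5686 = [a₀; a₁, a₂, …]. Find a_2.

2

97727 = 17·5686 + 1065   →  a_0 = 17
5686 = 5·1065 + 361   →  a_1 = 5
1065 = 2·361 + 343   →  a_2 = 2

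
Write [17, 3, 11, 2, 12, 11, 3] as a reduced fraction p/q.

525556/30337

Using pₖ = aₖpₖ₋₁ + pₖ₋₂ and qₖ = aₖqₖ₋₁ + qₖ₋₂:
  k=0: a=17, p=17, q=1
  k=1: a=3, p=52, q=3
  k=2: a=11, p=589, q=34
  k=3: a=2, p=1230, q=71
  k=4: a=12, p=15349, q=886
  k=5: a=11, p=170069, q=9817
  k=6: a=3, p=525556, q=30337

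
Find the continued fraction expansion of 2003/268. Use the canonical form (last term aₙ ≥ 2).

2003 = 7×268 + 127
268 = 2×127 + 14
127 = 9×14 + 1
14 = 14×1 + 0  (stop)
So 2003/268 = [7; 2, 9, 14].

[7; 2, 9, 14]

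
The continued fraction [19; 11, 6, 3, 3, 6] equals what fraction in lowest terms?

Fold from the inside: start with 6/1.
  3 + 1/6 = 19/6
  3 + 6/19 = 63/19
  6 + 19/63 = 397/63
  11 + 63/397 = 4430/397
  19 + 397/4430 = 84567/4430

84567/4430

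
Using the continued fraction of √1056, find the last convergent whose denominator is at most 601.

8449/260

√1056 = [32; 2, 64, …] (period length 2).
Convergents:
  p_0/q_0 = 32/1
  p_1/q_1 = 65/2
  p_2/q_2 = 4192/129
  p_3/q_3 = 8449/260
  p_4/q_4 = 544928/16769
q_3 = 260 ≤ 601 < 16769 = q_4, so the answer is 8449/260.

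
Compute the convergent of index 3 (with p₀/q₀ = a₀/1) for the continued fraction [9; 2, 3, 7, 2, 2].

Using pₖ = aₖpₖ₋₁ + pₖ₋₂, qₖ = aₖqₖ₋₁ + qₖ₋₂ (with p₋₁=1, p₋₂=0, q₋₁=0, q₋₂=1):
  k=0: a=9, p=9, q=1
  k=1: a=2, p=19, q=2
  k=2: a=3, p=66, q=7
  k=3: a=7, p=481, q=51

481/51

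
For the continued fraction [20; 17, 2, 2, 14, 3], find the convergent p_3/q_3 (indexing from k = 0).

Using pₖ = aₖpₖ₋₁ + pₖ₋₂, qₖ = aₖqₖ₋₁ + qₖ₋₂ (with p₋₁=1, p₋₂=0, q₋₁=0, q₋₂=1):
  k=0: a=20, p=20, q=1
  k=1: a=17, p=341, q=17
  k=2: a=2, p=702, q=35
  k=3: a=2, p=1745, q=87

1745/87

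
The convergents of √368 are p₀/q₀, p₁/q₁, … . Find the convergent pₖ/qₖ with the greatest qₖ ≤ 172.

1151/60

√368 = [19; 5, 2, 5, 38, …] (period length 4).
Convergents:
  p_0/q_0 = 19/1
  p_1/q_1 = 96/5
  p_2/q_2 = 211/11
  p_3/q_3 = 1151/60
  p_4/q_4 = 43949/2291
q_3 = 60 ≤ 172 < 2291 = q_4, so the answer is 1151/60.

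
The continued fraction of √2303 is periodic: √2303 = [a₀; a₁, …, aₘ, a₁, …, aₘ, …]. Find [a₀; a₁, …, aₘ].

[47; 1, 94]

a₀ = ⌊√2303⌋ = 47.
With m₀=0, d₀=1 and mₖ₊₁ = dₖaₖ − mₖ, dₖ₊₁ = (n − mₖ₊₁²)/dₖ, aₖ₊₁ = ⌊(a₀+mₖ₊₁)/dₖ₊₁⌋:
  k=1: m=47, d=94, a=1
  k=2: m=47, d=1, a=94
d=1 and a=2a₀=94 at k=2, so the next step gives (m, d) = (47, 94) again — its k=1 value — and the period has length 2.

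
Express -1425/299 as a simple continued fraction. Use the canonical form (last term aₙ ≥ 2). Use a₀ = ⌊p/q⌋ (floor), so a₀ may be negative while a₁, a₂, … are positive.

[-5; 4, 3, 1, 2, 6]

-1425 = -5*299 + 70
299 = 4*70 + 19
70 = 3*19 + 13
19 = 1*13 + 6
13 = 2*6 + 1
6 = 6*1 + 0  (stop)
So -1425/299 = [-5; 4, 3, 1, 2, 6].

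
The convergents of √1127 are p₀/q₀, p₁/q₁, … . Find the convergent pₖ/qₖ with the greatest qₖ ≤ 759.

√1127 = [33; 1, 1, 3, 33, 3, 1, 1, 66, …] (period length 8).
Convergents:
  p_0/q_0 = 33/1
  p_1/q_1 = 34/1
  p_2/q_2 = 67/2
  p_3/q_3 = 235/7
  p_4/q_4 = 7822/233
  p_5/q_5 = 23701/706
  p_6/q_6 = 31523/939
q_5 = 706 ≤ 759 < 939 = q_6, so the answer is 23701/706.

23701/706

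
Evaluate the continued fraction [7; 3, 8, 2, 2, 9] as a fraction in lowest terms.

9019/1232

Using pₖ = aₖpₖ₋₁ + pₖ₋₂ and qₖ = aₖqₖ₋₁ + qₖ₋₂:
  k=0: a=7, p=7, q=1
  k=1: a=3, p=22, q=3
  k=2: a=8, p=183, q=25
  k=3: a=2, p=388, q=53
  k=4: a=2, p=959, q=131
  k=5: a=9, p=9019, q=1232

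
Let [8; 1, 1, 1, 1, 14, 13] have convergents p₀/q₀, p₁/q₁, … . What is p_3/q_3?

26/3

Using pₖ = aₖpₖ₋₁ + pₖ₋₂, qₖ = aₖqₖ₋₁ + qₖ₋₂ (with p₋₁=1, p₋₂=0, q₋₁=0, q₋₂=1):
  k=0: a=8, p=8, q=1
  k=1: a=1, p=9, q=1
  k=2: a=1, p=17, q=2
  k=3: a=1, p=26, q=3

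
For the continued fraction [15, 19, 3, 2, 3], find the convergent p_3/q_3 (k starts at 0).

Using pₖ = aₖpₖ₋₁ + pₖ₋₂, qₖ = aₖqₖ₋₁ + qₖ₋₂ (with p₋₁=1, p₋₂=0, q₋₁=0, q₋₂=1):
  k=0: a=15, p=15, q=1
  k=1: a=19, p=286, q=19
  k=2: a=3, p=873, q=58
  k=3: a=2, p=2032, q=135

2032/135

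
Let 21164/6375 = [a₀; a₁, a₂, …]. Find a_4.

9

21164 = 3·6375 + 2039   →  a_0 = 3
6375 = 3·2039 + 258   →  a_1 = 3
2039 = 7·258 + 233   →  a_2 = 7
258 = 1·233 + 25   →  a_3 = 1
233 = 9·25 + 8   →  a_4 = 9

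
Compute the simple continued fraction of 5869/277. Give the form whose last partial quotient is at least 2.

5869 = 21×277 + 52
277 = 5×52 + 17
52 = 3×17 + 1
17 = 17×1 + 0  (stop)
So 5869/277 = [21; 5, 3, 17].

[21; 5, 3, 17]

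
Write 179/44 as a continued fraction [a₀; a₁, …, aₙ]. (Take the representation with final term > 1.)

[4; 14, 1, 2]

179 = 4·44 + 3
44 = 14·3 + 2
3 = 1·2 + 1
2 = 2·1 + 0  (stop)
So 179/44 = [4; 14, 1, 2].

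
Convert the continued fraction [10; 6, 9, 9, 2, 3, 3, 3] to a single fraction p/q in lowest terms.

Using pₖ = aₖpₖ₋₁ + pₖ₋₂ and qₖ = aₖqₖ₋₁ + qₖ₋₂:
  k=0: a=10, p=10, q=1
  k=1: a=6, p=61, q=6
  k=2: a=9, p=559, q=55
  k=3: a=9, p=5092, q=501
  k=4: a=2, p=10743, q=1057
  k=5: a=3, p=37321, q=3672
  k=6: a=3, p=122706, q=12073
  k=7: a=3, p=405439, q=39891

405439/39891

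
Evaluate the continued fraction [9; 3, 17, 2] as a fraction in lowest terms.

998/107

Fold from the inside: start with 2/1.
  17 + 1/2 = 35/2
  3 + 2/35 = 107/35
  9 + 35/107 = 998/107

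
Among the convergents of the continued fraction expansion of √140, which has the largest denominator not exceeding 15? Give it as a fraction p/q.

√140 = [11; 1, 4, 1, 22, …] (period length 4).
Convergents:
  p_0/q_0 = 11/1
  p_1/q_1 = 12/1
  p_2/q_2 = 59/5
  p_3/q_3 = 71/6
  p_4/q_4 = 1621/137
q_3 = 6 ≤ 15 < 137 = q_4, so the answer is 71/6.

71/6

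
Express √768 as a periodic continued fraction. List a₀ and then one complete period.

[27; 1, 2, 2, 13, 2, 2, 1, 54]

a₀ = ⌊√768⌋ = 27.
With m₀=0, d₀=1 and mₖ₊₁ = dₖaₖ − mₖ, dₖ₊₁ = (n − mₖ₊₁²)/dₖ, aₖ₊₁ = ⌊(a₀+mₖ₊₁)/dₖ₊₁⌋:
  k=1: m=27, d=39, a=1
  k=2: m=12, d=16, a=2
  k=3: m=20, d=23, a=2
  k=4: m=26, d=4, a=13
  k=5: m=26, d=23, a=2
  k=6: m=20, d=16, a=2
  k=7: m=12, d=39, a=1
  k=8: m=27, d=1, a=54
d=1 and a=2a₀=54 at k=8, so the next step gives (m, d) = (27, 39) again — its k=1 value — and the period has length 8.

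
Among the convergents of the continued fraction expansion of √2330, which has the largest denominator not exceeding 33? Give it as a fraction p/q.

1255/26

√2330 = [48; 3, 1, 2, 2, 1, 3, 96, …] (period length 7).
Convergents:
  p_0/q_0 = 48/1
  p_1/q_1 = 145/3
  p_2/q_2 = 193/4
  p_3/q_3 = 531/11
  p_4/q_4 = 1255/26
  p_5/q_5 = 1786/37
q_4 = 26 ≤ 33 < 37 = q_5, so the answer is 1255/26.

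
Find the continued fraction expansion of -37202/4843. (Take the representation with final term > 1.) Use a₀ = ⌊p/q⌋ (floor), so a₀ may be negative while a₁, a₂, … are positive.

[-8; 3, 7, 9, 2, 3, 3]

-37202 = -8·4843 + 1542
4843 = 3·1542 + 217
1542 = 7·217 + 23
217 = 9·23 + 10
23 = 2·10 + 3
10 = 3·3 + 1
3 = 3·1 + 0  (stop)
So -37202/4843 = [-8; 3, 7, 9, 2, 3, 3].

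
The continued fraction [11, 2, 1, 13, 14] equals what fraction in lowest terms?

Fold from the inside: start with 14/1.
  13 + 1/14 = 183/14
  1 + 14/183 = 197/183
  2 + 183/197 = 577/197
  11 + 197/577 = 6544/577

6544/577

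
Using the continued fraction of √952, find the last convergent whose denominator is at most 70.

1697/55

√952 = [30; 1, 5, 1, 6, 1, 5, 1, 60, …] (period length 8).
Convergents:
  p_0/q_0 = 30/1
  p_1/q_1 = 31/1
  p_2/q_2 = 185/6
  p_3/q_3 = 216/7
  p_4/q_4 = 1481/48
  p_5/q_5 = 1697/55
  p_6/q_6 = 9966/323
q_5 = 55 ≤ 70 < 323 = q_6, so the answer is 1697/55.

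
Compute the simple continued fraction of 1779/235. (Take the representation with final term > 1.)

1779 = 7*235 + 134
235 = 1*134 + 101
134 = 1*101 + 33
101 = 3*33 + 2
33 = 16*2 + 1
2 = 2*1 + 0  (stop)
So 1779/235 = [7; 1, 1, 3, 16, 2].

[7; 1, 1, 3, 16, 2]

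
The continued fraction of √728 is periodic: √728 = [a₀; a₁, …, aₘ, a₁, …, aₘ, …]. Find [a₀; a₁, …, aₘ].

a₀ = ⌊√728⌋ = 26.
With m₀=0, d₀=1 and mₖ₊₁ = dₖaₖ − mₖ, dₖ₊₁ = (n − mₖ₊₁²)/dₖ, aₖ₊₁ = ⌊(a₀+mₖ₊₁)/dₖ₊₁⌋:
  k=1: m=26, d=52, a=1
  k=2: m=26, d=1, a=52
d=1 and a=2a₀=52 at k=2, so the next step gives (m, d) = (26, 52) again — its k=1 value — and the period has length 2.

[26; 1, 52]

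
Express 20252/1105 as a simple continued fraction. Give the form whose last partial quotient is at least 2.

20252 = 18·1105 + 362
1105 = 3·362 + 19
362 = 19·19 + 1
19 = 19·1 + 0  (stop)
So 20252/1105 = [18; 3, 19, 19].

[18; 3, 19, 19]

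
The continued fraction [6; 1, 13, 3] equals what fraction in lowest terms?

298/43

Fold from the inside: start with 3/1.
  13 + 1/3 = 40/3
  1 + 3/40 = 43/40
  6 + 40/43 = 298/43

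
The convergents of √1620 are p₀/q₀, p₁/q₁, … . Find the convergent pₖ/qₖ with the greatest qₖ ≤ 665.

√1620 = [40; 4, 80, …] (period length 2).
Convergents:
  p_0/q_0 = 40/1
  p_1/q_1 = 161/4
  p_2/q_2 = 12920/321
  p_3/q_3 = 51841/1288
q_2 = 321 ≤ 665 < 1288 = q_3, so the answer is 12920/321.

12920/321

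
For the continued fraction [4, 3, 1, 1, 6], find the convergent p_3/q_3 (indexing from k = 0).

Using pₖ = aₖpₖ₋₁ + pₖ₋₂, qₖ = aₖqₖ₋₁ + qₖ₋₂ (with p₋₁=1, p₋₂=0, q₋₁=0, q₋₂=1):
  k=0: a=4, p=4, q=1
  k=1: a=3, p=13, q=3
  k=2: a=1, p=17, q=4
  k=3: a=1, p=30, q=7

30/7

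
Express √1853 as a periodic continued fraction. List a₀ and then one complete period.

a₀ = ⌊√1853⌋ = 43.
With m₀=0, d₀=1 and mₖ₊₁ = dₖaₖ − mₖ, dₖ₊₁ = (n − mₖ₊₁²)/dₖ, aₖ₊₁ = ⌊(a₀+mₖ₊₁)/dₖ₊₁⌋:
  k=1: m=43, d=4, a=21
  k=2: m=41, d=43, a=1
  k=3: m=2, d=43, a=1
  k=4: m=41, d=4, a=21
  k=5: m=43, d=1, a=86
d=1 and a=2a₀=86 at k=5, so the next step gives (m, d) = (43, 4) again — its k=1 value — and the period has length 5.

[43; 21, 1, 1, 21, 86]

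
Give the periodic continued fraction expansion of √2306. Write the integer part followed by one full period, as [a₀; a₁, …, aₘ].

[48; 48, 96]

a₀ = ⌊√2306⌋ = 48.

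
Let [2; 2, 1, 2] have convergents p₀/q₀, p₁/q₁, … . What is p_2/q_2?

Using pₖ = aₖpₖ₋₁ + pₖ₋₂, qₖ = aₖqₖ₋₁ + qₖ₋₂ (with p₋₁=1, p₋₂=0, q₋₁=0, q₋₂=1):
  k=0: a=2, p=2, q=1
  k=1: a=2, p=5, q=2
  k=2: a=1, p=7, q=3

7/3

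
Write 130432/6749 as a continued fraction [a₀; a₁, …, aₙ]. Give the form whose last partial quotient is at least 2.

130432 = 19·6749 + 2201
6749 = 3·2201 + 146
2201 = 15·146 + 11
146 = 13·11 + 3
11 = 3·3 + 2
3 = 1·2 + 1
2 = 2·1 + 0  (stop)
So 130432/6749 = [19; 3, 15, 13, 3, 1, 2].

[19; 3, 15, 13, 3, 1, 2]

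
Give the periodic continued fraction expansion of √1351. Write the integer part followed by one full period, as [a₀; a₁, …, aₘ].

a₀ = ⌊√1351⌋ = 36.
With m₀=0, d₀=1 and mₖ₊₁ = dₖaₖ − mₖ, dₖ₊₁ = (n − mₖ₊₁²)/dₖ, aₖ₊₁ = ⌊(a₀+mₖ₊₁)/dₖ₊₁⌋:
  k=1: m=36, d=55, a=1
  k=2: m=19, d=18, a=3
  k=3: m=35, d=7, a=10
  k=4: m=35, d=18, a=3
  k=5: m=19, d=55, a=1
  k=6: m=36, d=1, a=72
d=1 and a=2a₀=72 at k=6, so the next step gives (m, d) = (36, 55) again — its k=1 value — and the period has length 6.

[36; 1, 3, 10, 3, 1, 72]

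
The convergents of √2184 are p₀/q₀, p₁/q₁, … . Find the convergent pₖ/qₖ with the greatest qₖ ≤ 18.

701/15

√2184 = [46; 1, 2, 1, 2, 1, 92, …] (period length 6).
Convergents:
  p_0/q_0 = 46/1
  p_1/q_1 = 47/1
  p_2/q_2 = 140/3
  p_3/q_3 = 187/4
  p_4/q_4 = 514/11
  p_5/q_5 = 701/15
  p_6/q_6 = 65006/1391
q_5 = 15 ≤ 18 < 1391 = q_6, so the answer is 701/15.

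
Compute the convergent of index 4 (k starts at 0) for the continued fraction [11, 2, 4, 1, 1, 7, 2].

Using pₖ = aₖpₖ₋₁ + pₖ₋₂, qₖ = aₖqₖ₋₁ + qₖ₋₂ (with p₋₁=1, p₋₂=0, q₋₁=0, q₋₂=1):
  k=0: a=11, p=11, q=1
  k=1: a=2, p=23, q=2
  k=2: a=4, p=103, q=9
  k=3: a=1, p=126, q=11
  k=4: a=1, p=229, q=20

229/20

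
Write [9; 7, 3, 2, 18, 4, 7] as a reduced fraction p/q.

Using pₖ = aₖpₖ₋₁ + pₖ₋₂ and qₖ = aₖqₖ₋₁ + qₖ₋₂:
  k=0: a=9, p=9, q=1
  k=1: a=7, p=64, q=7
  k=2: a=3, p=201, q=22
  k=3: a=2, p=466, q=51
  k=4: a=18, p=8589, q=940
  k=5: a=4, p=34822, q=3811
  k=6: a=7, p=252343, q=27617

252343/27617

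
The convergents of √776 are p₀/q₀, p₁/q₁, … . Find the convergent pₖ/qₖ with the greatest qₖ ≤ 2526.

65157/2339

√776 = [27; 1, 5, 1, 54, …] (period length 4).
Convergents:
  p_0/q_0 = 27/1
  p_1/q_1 = 28/1
  p_2/q_2 = 167/6
  p_3/q_3 = 195/7
  p_4/q_4 = 10697/384
  p_5/q_5 = 10892/391
  p_6/q_6 = 65157/2339
  p_7/q_7 = 76049/2730
q_6 = 2339 ≤ 2526 < 2730 = q_7, so the answer is 65157/2339.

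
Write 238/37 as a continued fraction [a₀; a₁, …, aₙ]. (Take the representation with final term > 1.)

238 = 6·37 + 16
37 = 2·16 + 5
16 = 3·5 + 1
5 = 5·1 + 0  (stop)
So 238/37 = [6; 2, 3, 5].

[6; 2, 3, 5]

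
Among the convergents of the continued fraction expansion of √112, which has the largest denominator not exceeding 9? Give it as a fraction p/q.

74/7

√112 = [10; 1, 1, 2, 1, 1, 20, …] (period length 6).
Convergents:
  p_0/q_0 = 10/1
  p_1/q_1 = 11/1
  p_2/q_2 = 21/2
  p_3/q_3 = 53/5
  p_4/q_4 = 74/7
  p_5/q_5 = 127/12
q_4 = 7 ≤ 9 < 12 = q_5, so the answer is 74/7.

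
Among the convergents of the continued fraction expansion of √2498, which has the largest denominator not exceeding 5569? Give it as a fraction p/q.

249850/4999

√2498 = [49; 1, 48, 1, 98, …] (period length 4).
Convergents:
  p_0/q_0 = 49/1
  p_1/q_1 = 50/1
  p_2/q_2 = 2449/49
  p_3/q_3 = 2499/50
  p_4/q_4 = 247351/4949
  p_5/q_5 = 249850/4999
  p_6/q_6 = 12240151/244901
q_5 = 4999 ≤ 5569 < 244901 = q_6, so the answer is 249850/4999.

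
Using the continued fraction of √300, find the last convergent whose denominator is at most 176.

√300 = [17; 3, 8, 3, 34, …] (period length 4).
Convergents:
  p_0/q_0 = 17/1
  p_1/q_1 = 52/3
  p_2/q_2 = 433/25
  p_3/q_3 = 1351/78
  p_4/q_4 = 46367/2677
q_3 = 78 ≤ 176 < 2677 = q_4, so the answer is 1351/78.

1351/78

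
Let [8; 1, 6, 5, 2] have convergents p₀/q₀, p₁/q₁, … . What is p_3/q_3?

Using pₖ = aₖpₖ₋₁ + pₖ₋₂, qₖ = aₖqₖ₋₁ + qₖ₋₂ (with p₋₁=1, p₋₂=0, q₋₁=0, q₋₂=1):
  k=0: a=8, p=8, q=1
  k=1: a=1, p=9, q=1
  k=2: a=6, p=62, q=7
  k=3: a=5, p=319, q=36

319/36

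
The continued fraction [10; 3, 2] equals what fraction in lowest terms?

72/7

Using pₖ = aₖpₖ₋₁ + pₖ₋₂ and qₖ = aₖqₖ₋₁ + qₖ₋₂:
  k=0: a=10, p=10, q=1
  k=1: a=3, p=31, q=3
  k=2: a=2, p=72, q=7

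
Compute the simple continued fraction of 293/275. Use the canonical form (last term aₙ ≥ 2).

[1; 15, 3, 1, 1, 2]

293 = 1×275 + 18
275 = 15×18 + 5
18 = 3×5 + 3
5 = 1×3 + 2
3 = 1×2 + 1
2 = 2×1 + 0  (stop)
So 293/275 = [1; 15, 3, 1, 1, 2].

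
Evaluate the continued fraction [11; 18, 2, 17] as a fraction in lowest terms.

Fold from the inside: start with 17/1.
  2 + 1/17 = 35/17
  18 + 17/35 = 647/35
  11 + 35/647 = 7152/647

7152/647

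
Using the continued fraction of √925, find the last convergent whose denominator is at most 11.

√925 = [30; 2, 2, 2, 2, 60, …] (period length 5).
Convergents:
  p_0/q_0 = 30/1
  p_1/q_1 = 61/2
  p_2/q_2 = 152/5
  p_3/q_3 = 365/12
q_2 = 5 ≤ 11 < 12 = q_3, so the answer is 152/5.

152/5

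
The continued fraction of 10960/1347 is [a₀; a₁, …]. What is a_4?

10960 = 8·1347 + 184   →  a_0 = 8
1347 = 7·184 + 59   →  a_1 = 7
184 = 3·59 + 7   →  a_2 = 3
59 = 8·7 + 3   →  a_3 = 8
7 = 2·3 + 1   →  a_4 = 2

2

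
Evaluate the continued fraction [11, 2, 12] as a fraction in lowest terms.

287/25

Using pₖ = aₖpₖ₋₁ + pₖ₋₂ and qₖ = aₖqₖ₋₁ + qₖ₋₂:
  k=0: a=11, p=11, q=1
  k=1: a=2, p=23, q=2
  k=2: a=12, p=287, q=25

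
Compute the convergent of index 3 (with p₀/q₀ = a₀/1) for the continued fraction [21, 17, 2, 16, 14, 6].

Using pₖ = aₖpₖ₋₁ + pₖ₋₂, qₖ = aₖqₖ₋₁ + qₖ₋₂ (with p₋₁=1, p₋₂=0, q₋₁=0, q₋₂=1):
  k=0: a=21, p=21, q=1
  k=1: a=17, p=358, q=17
  k=2: a=2, p=737, q=35
  k=3: a=16, p=12150, q=577

12150/577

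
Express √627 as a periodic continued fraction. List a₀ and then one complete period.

[25; 25, 50]

a₀ = ⌊√627⌋ = 25.
With m₀=0, d₀=1 and mₖ₊₁ = dₖaₖ − mₖ, dₖ₊₁ = (n − mₖ₊₁²)/dₖ, aₖ₊₁ = ⌊(a₀+mₖ₊₁)/dₖ₊₁⌋:
  k=1: m=25, d=2, a=25
  k=2: m=25, d=1, a=50
d=1 and a=2a₀=50 at k=2, so the next step gives (m, d) = (25, 2) again — its k=1 value — and the period has length 2.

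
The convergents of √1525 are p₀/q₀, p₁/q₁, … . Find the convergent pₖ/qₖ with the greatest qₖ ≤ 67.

1523/39

√1525 = [39; 19, 1, 1, 19, 78, …] (period length 5).
Convergents:
  p_0/q_0 = 39/1
  p_1/q_1 = 742/19
  p_2/q_2 = 781/20
  p_3/q_3 = 1523/39
  p_4/q_4 = 29718/761
q_3 = 39 ≤ 67 < 761 = q_4, so the answer is 1523/39.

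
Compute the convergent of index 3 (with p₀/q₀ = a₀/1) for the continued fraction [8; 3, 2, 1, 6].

83/10

Using pₖ = aₖpₖ₋₁ + pₖ₋₂, qₖ = aₖqₖ₋₁ + qₖ₋₂ (with p₋₁=1, p₋₂=0, q₋₁=0, q₋₂=1):
  k=0: a=8, p=8, q=1
  k=1: a=3, p=25, q=3
  k=2: a=2, p=58, q=7
  k=3: a=1, p=83, q=10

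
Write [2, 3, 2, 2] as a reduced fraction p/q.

Fold from the inside: start with 2/1.
  2 + 1/2 = 5/2
  3 + 2/5 = 17/5
  2 + 5/17 = 39/17

39/17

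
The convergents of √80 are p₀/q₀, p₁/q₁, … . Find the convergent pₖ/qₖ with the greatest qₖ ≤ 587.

√80 = [8; 1, 16, …] (period length 2).
Convergents:
  p_0/q_0 = 8/1
  p_1/q_1 = 9/1
  p_2/q_2 = 152/17
  p_3/q_3 = 161/18
  p_4/q_4 = 2728/305
  p_5/q_5 = 2889/323
  p_6/q_6 = 48952/5473
q_5 = 323 ≤ 587 < 5473 = q_6, so the answer is 2889/323.

2889/323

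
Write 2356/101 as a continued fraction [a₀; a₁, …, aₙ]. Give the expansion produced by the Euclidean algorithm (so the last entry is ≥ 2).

[23; 3, 16, 2]

2356 = 23·101 + 33
101 = 3·33 + 2
33 = 16·2 + 1
2 = 2·1 + 0  (stop)
So 2356/101 = [23; 3, 16, 2].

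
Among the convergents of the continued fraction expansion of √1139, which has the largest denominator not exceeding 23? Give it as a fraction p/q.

135/4

√1139 = [33; 1, 2, 1, 66, …] (period length 4).
Convergents:
  p_0/q_0 = 33/1
  p_1/q_1 = 34/1
  p_2/q_2 = 101/3
  p_3/q_3 = 135/4
  p_4/q_4 = 9011/267
q_3 = 4 ≤ 23 < 267 = q_4, so the answer is 135/4.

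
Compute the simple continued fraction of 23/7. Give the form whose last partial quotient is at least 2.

23 = 3·7 + 2
7 = 3·2 + 1
2 = 2·1 + 0  (stop)
So 23/7 = [3; 3, 2].

[3; 3, 2]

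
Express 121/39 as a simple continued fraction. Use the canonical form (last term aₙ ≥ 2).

[3; 9, 1, 3]

121 = 3·39 + 4
39 = 9·4 + 3
4 = 1·3 + 1
3 = 3·1 + 0  (stop)
So 121/39 = [3; 9, 1, 3].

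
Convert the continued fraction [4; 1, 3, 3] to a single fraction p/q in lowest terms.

62/13

Fold from the inside: start with 3/1.
  3 + 1/3 = 10/3
  1 + 3/10 = 13/10
  4 + 10/13 = 62/13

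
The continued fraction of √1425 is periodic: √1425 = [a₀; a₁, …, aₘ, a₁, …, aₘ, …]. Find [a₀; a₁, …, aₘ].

[37; 1, 2, 1, 74]

a₀ = ⌊√1425⌋ = 37.
With m₀=0, d₀=1 and mₖ₊₁ = dₖaₖ − mₖ, dₖ₊₁ = (n − mₖ₊₁²)/dₖ, aₖ₊₁ = ⌊(a₀+mₖ₊₁)/dₖ₊₁⌋:
  k=1: m=37, d=56, a=1
  k=2: m=19, d=19, a=2
  k=3: m=19, d=56, a=1
  k=4: m=37, d=1, a=74
d=1 and a=2a₀=74 at k=4, so the next step gives (m, d) = (37, 56) again — its k=1 value — and the period has length 4.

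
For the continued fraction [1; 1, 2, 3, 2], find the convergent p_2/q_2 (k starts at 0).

Using pₖ = aₖpₖ₋₁ + pₖ₋₂, qₖ = aₖqₖ₋₁ + qₖ₋₂ (with p₋₁=1, p₋₂=0, q₋₁=0, q₋₂=1):
  k=0: a=1, p=1, q=1
  k=1: a=1, p=2, q=1
  k=2: a=2, p=5, q=3

5/3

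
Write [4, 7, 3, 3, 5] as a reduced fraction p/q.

1601/387

Using pₖ = aₖpₖ₋₁ + pₖ₋₂ and qₖ = aₖqₖ₋₁ + qₖ₋₂:
  k=0: a=4, p=4, q=1
  k=1: a=7, p=29, q=7
  k=2: a=3, p=91, q=22
  k=3: a=3, p=302, q=73
  k=4: a=5, p=1601, q=387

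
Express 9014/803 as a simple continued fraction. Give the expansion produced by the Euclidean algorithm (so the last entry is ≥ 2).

[11; 4, 2, 3, 2, 3, 3]

9014 = 11·803 + 181
803 = 4·181 + 79
181 = 2·79 + 23
79 = 3·23 + 10
23 = 2·10 + 3
10 = 3·3 + 1
3 = 3·1 + 0  (stop)
So 9014/803 = [11; 4, 2, 3, 2, 3, 3].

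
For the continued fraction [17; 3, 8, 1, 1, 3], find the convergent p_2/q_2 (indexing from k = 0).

Using pₖ = aₖpₖ₋₁ + pₖ₋₂, qₖ = aₖqₖ₋₁ + qₖ₋₂ (with p₋₁=1, p₋₂=0, q₋₁=0, q₋₂=1):
  k=0: a=17, p=17, q=1
  k=1: a=3, p=52, q=3
  k=2: a=8, p=433, q=25

433/25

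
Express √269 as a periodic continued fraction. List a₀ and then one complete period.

[16; 2, 2, 32]

a₀ = ⌊√269⌋ = 16.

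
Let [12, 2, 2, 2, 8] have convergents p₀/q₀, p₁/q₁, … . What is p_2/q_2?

62/5

Using pₖ = aₖpₖ₋₁ + pₖ₋₂, qₖ = aₖqₖ₋₁ + qₖ₋₂ (with p₋₁=1, p₋₂=0, q₋₁=0, q₋₂=1):
  k=0: a=12, p=12, q=1
  k=1: a=2, p=25, q=2
  k=2: a=2, p=62, q=5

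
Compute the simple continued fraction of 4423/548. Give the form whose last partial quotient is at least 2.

4423 = 8·548 + 39
548 = 14·39 + 2
39 = 19·2 + 1
2 = 2·1 + 0  (stop)
So 4423/548 = [8; 14, 19, 2].

[8; 14, 19, 2]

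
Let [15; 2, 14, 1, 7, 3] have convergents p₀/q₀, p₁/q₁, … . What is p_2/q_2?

Using pₖ = aₖpₖ₋₁ + pₖ₋₂, qₖ = aₖqₖ₋₁ + qₖ₋₂ (with p₋₁=1, p₋₂=0, q₋₁=0, q₋₂=1):
  k=0: a=15, p=15, q=1
  k=1: a=2, p=31, q=2
  k=2: a=14, p=449, q=29

449/29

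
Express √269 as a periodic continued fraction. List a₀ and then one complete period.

a₀ = ⌊√269⌋ = 16.
With m₀=0, d₀=1 and mₖ₊₁ = dₖaₖ − mₖ, dₖ₊₁ = (n − mₖ₊₁²)/dₖ, aₖ₊₁ = ⌊(a₀+mₖ₊₁)/dₖ₊₁⌋:
  k=1: m=16, d=13, a=2
  k=2: m=10, d=13, a=2
  k=3: m=16, d=1, a=32
d=1 and a=2a₀=32 at k=3, so the next step gives (m, d) = (16, 13) again — its k=1 value — and the period has length 3.

[16; 2, 2, 32]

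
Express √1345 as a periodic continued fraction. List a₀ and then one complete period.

[36; 1, 2, 14, 2, 1, 72]

a₀ = ⌊√1345⌋ = 36.
With m₀=0, d₀=1 and mₖ₊₁ = dₖaₖ − mₖ, dₖ₊₁ = (n − mₖ₊₁²)/dₖ, aₖ₊₁ = ⌊(a₀+mₖ₊₁)/dₖ₊₁⌋:
  k=1: m=36, d=49, a=1
  k=2: m=13, d=24, a=2
  k=3: m=35, d=5, a=14
  k=4: m=35, d=24, a=2
  k=5: m=13, d=49, a=1
  k=6: m=36, d=1, a=72
d=1 and a=2a₀=72 at k=6, so the next step gives (m, d) = (36, 49) again — its k=1 value — and the period has length 6.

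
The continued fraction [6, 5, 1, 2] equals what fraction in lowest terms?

105/17

Fold from the inside: start with 2/1.
  1 + 1/2 = 3/2
  5 + 2/3 = 17/3
  6 + 3/17 = 105/17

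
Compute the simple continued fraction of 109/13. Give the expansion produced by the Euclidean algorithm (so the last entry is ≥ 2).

[8; 2, 1, 1, 2]

109 = 8×13 + 5
13 = 2×5 + 3
5 = 1×3 + 2
3 = 1×2 + 1
2 = 2×1 + 0  (stop)
So 109/13 = [8; 2, 1, 1, 2].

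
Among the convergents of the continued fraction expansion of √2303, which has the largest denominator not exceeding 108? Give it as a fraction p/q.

4607/96

√2303 = [47; 1, 94, …] (period length 2).
Convergents:
  p_0/q_0 = 47/1
  p_1/q_1 = 48/1
  p_2/q_2 = 4559/95
  p_3/q_3 = 4607/96
  p_4/q_4 = 437617/9119
q_3 = 96 ≤ 108 < 9119 = q_4, so the answer is 4607/96.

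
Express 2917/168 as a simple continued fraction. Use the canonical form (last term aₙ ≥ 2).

[17; 2, 1, 3, 15]

2917 = 17×168 + 61
168 = 2×61 + 46
61 = 1×46 + 15
46 = 3×15 + 1
15 = 15×1 + 0  (stop)
So 2917/168 = [17; 2, 1, 3, 15].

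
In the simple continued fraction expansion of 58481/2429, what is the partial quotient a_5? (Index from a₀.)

2

58481 = 24·2429 + 185   →  a_0 = 24
2429 = 13·185 + 24   →  a_1 = 13
185 = 7·24 + 17   →  a_2 = 7
24 = 1·17 + 7   →  a_3 = 1
17 = 2·7 + 3   →  a_4 = 2
7 = 2·3 + 1   →  a_5 = 2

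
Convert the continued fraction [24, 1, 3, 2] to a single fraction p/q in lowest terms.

Fold from the inside: start with 2/1.
  3 + 1/2 = 7/2
  1 + 2/7 = 9/7
  24 + 7/9 = 223/9

223/9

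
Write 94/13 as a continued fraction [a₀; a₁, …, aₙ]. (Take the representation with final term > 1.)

94 = 7·13 + 3
13 = 4·3 + 1
3 = 3·1 + 0  (stop)
So 94/13 = [7; 4, 3].

[7; 4, 3]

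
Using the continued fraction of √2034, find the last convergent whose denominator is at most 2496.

40635/901

√2034 = [45; 10, 90, …] (period length 2).
Convergents:
  p_0/q_0 = 45/1
  p_1/q_1 = 451/10
  p_2/q_2 = 40635/901
  p_3/q_3 = 406801/9020
q_2 = 901 ≤ 2496 < 9020 = q_3, so the answer is 40635/901.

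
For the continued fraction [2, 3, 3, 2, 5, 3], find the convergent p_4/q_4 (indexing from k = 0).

Using pₖ = aₖpₖ₋₁ + pₖ₋₂, qₖ = aₖqₖ₋₁ + qₖ₋₂ (with p₋₁=1, p₋₂=0, q₋₁=0, q₋₂=1):
  k=0: a=2, p=2, q=1
  k=1: a=3, p=7, q=3
  k=2: a=3, p=23, q=10
  k=3: a=2, p=53, q=23
  k=4: a=5, p=288, q=125

288/125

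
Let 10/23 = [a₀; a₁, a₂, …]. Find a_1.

10 = 0·23 + 10   →  a_0 = 0
23 = 2·10 + 3   →  a_1 = 2

2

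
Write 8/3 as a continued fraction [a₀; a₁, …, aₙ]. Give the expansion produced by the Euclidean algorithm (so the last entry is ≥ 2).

[2; 1, 2]

8 = 2*3 + 2
3 = 1*2 + 1
2 = 2*1 + 0  (stop)
So 8/3 = [2; 1, 2].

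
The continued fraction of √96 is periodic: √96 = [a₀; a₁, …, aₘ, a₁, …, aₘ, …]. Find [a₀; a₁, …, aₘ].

[9; 1, 3, 1, 18]

a₀ = ⌊√96⌋ = 9.
With m₀=0, d₀=1 and mₖ₊₁ = dₖaₖ − mₖ, dₖ₊₁ = (n − mₖ₊₁²)/dₖ, aₖ₊₁ = ⌊(a₀+mₖ₊₁)/dₖ₊₁⌋:
  k=1: m=9, d=15, a=1
  k=2: m=6, d=4, a=3
  k=3: m=6, d=15, a=1
  k=4: m=9, d=1, a=18
d=1 and a=2a₀=18 at k=4, so the next step gives (m, d) = (9, 15) again — its k=1 value — and the period has length 4.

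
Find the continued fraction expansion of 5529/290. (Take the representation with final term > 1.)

5529 = 19×290 + 19
290 = 15×19 + 5
19 = 3×5 + 4
5 = 1×4 + 1
4 = 4×1 + 0  (stop)
So 5529/290 = [19; 15, 3, 1, 4].

[19; 15, 3, 1, 4]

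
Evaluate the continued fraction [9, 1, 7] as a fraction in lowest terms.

79/8

Fold from the inside: start with 7/1.
  1 + 1/7 = 8/7
  9 + 7/8 = 79/8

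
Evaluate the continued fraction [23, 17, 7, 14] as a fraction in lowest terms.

39130/1697

Fold from the inside: start with 14/1.
  7 + 1/14 = 99/14
  17 + 14/99 = 1697/99
  23 + 99/1697 = 39130/1697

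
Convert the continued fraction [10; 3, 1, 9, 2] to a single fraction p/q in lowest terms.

Using pₖ = aₖpₖ₋₁ + pₖ₋₂ and qₖ = aₖqₖ₋₁ + qₖ₋₂:
  k=0: a=10, p=10, q=1
  k=1: a=3, p=31, q=3
  k=2: a=1, p=41, q=4
  k=3: a=9, p=400, q=39
  k=4: a=2, p=841, q=82

841/82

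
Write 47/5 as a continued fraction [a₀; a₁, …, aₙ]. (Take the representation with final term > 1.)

47 = 9·5 + 2
5 = 2·2 + 1
2 = 2·1 + 0  (stop)
So 47/5 = [9; 2, 2].

[9; 2, 2]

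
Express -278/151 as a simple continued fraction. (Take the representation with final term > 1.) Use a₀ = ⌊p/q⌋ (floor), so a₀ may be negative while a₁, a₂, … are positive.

-278 = -2*151 + 24
151 = 6*24 + 7
24 = 3*7 + 3
7 = 2*3 + 1
3 = 3*1 + 0  (stop)
So -278/151 = [-2; 6, 3, 2, 3].

[-2; 6, 3, 2, 3]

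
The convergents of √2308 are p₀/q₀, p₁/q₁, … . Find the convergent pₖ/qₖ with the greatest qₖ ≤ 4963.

√2308 = [48; 24, 96, …] (period length 2).
Convergents:
  p_0/q_0 = 48/1
  p_1/q_1 = 1153/24
  p_2/q_2 = 110736/2305
  p_3/q_3 = 2658817/55344
q_2 = 2305 ≤ 4963 < 55344 = q_3, so the answer is 110736/2305.

110736/2305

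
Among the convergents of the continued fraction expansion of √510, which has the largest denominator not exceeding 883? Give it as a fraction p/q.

12353/547

√510 = [22; 1, 1, 2, 1, 1, 44, …] (period length 6).
Convergents:
  p_0/q_0 = 22/1
  p_1/q_1 = 23/1
  p_2/q_2 = 45/2
  p_3/q_3 = 113/5
  p_4/q_4 = 158/7
  p_5/q_5 = 271/12
  p_6/q_6 = 12082/535
  p_7/q_7 = 12353/547
  p_8/q_8 = 24435/1082
q_7 = 547 ≤ 883 < 1082 = q_8, so the answer is 12353/547.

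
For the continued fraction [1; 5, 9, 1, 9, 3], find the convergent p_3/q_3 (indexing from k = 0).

Using pₖ = aₖpₖ₋₁ + pₖ₋₂, qₖ = aₖqₖ₋₁ + qₖ₋₂ (with p₋₁=1, p₋₂=0, q₋₁=0, q₋₂=1):
  k=0: a=1, p=1, q=1
  k=1: a=5, p=6, q=5
  k=2: a=9, p=55, q=46
  k=3: a=1, p=61, q=51

61/51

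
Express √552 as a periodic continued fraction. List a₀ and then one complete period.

[23; 2, 46]

a₀ = ⌊√552⌋ = 23.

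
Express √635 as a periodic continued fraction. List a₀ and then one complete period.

[25; 5, 50]

a₀ = ⌊√635⌋ = 25.
With m₀=0, d₀=1 and mₖ₊₁ = dₖaₖ − mₖ, dₖ₊₁ = (n − mₖ₊₁²)/dₖ, aₖ₊₁ = ⌊(a₀+mₖ₊₁)/dₖ₊₁⌋:
  k=1: m=25, d=10, a=5
  k=2: m=25, d=1, a=50
d=1 and a=2a₀=50 at k=2, so the next step gives (m, d) = (25, 10) again — its k=1 value — and the period has length 2.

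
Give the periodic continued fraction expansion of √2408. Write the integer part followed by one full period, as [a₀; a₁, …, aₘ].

a₀ = ⌊√2408⌋ = 49.
With m₀=0, d₀=1 and mₖ₊₁ = dₖaₖ − mₖ, dₖ₊₁ = (n − mₖ₊₁²)/dₖ, aₖ₊₁ = ⌊(a₀+mₖ₊₁)/dₖ₊₁⌋:
  k=1: m=49, d=7, a=14
  k=2: m=49, d=1, a=98
d=1 and a=2a₀=98 at k=2, so the next step gives (m, d) = (49, 7) again — its k=1 value — and the period has length 2.

[49; 14, 98]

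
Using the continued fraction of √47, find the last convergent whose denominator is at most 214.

665/97

√47 = [6; 1, 5, 1, 12, …] (period length 4).
Convergents:
  p_0/q_0 = 6/1
  p_1/q_1 = 7/1
  p_2/q_2 = 41/6
  p_3/q_3 = 48/7
  p_4/q_4 = 617/90
  p_5/q_5 = 665/97
  p_6/q_6 = 3942/575
q_5 = 97 ≤ 214 < 575 = q_6, so the answer is 665/97.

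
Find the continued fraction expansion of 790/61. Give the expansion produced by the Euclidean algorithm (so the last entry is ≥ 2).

[12; 1, 19, 3]

790 = 12×61 + 58
61 = 1×58 + 3
58 = 19×3 + 1
3 = 3×1 + 0  (stop)
So 790/61 = [12; 1, 19, 3].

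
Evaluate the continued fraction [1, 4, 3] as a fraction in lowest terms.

16/13

Using pₖ = aₖpₖ₋₁ + pₖ₋₂ and qₖ = aₖqₖ₋₁ + qₖ₋₂:
  k=0: a=1, p=1, q=1
  k=1: a=4, p=5, q=4
  k=2: a=3, p=16, q=13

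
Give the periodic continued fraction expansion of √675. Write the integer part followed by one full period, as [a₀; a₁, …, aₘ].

[25; 1, 50]

a₀ = ⌊√675⌋ = 25.
With m₀=0, d₀=1 and mₖ₊₁ = dₖaₖ − mₖ, dₖ₊₁ = (n − mₖ₊₁²)/dₖ, aₖ₊₁ = ⌊(a₀+mₖ₊₁)/dₖ₊₁⌋:
  k=1: m=25, d=50, a=1
  k=2: m=25, d=1, a=50
d=1 and a=2a₀=50 at k=2, so the next step gives (m, d) = (25, 50) again — its k=1 value — and the period has length 2.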